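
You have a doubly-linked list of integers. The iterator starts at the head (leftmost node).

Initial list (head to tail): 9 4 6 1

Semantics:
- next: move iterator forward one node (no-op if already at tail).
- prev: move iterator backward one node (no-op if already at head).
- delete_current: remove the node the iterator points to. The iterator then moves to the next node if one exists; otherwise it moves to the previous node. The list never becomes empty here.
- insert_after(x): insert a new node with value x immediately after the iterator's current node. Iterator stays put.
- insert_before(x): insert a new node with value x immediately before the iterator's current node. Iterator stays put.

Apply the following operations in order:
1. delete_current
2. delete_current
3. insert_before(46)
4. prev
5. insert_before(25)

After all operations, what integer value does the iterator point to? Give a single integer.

After 1 (delete_current): list=[4, 6, 1] cursor@4
After 2 (delete_current): list=[6, 1] cursor@6
After 3 (insert_before(46)): list=[46, 6, 1] cursor@6
After 4 (prev): list=[46, 6, 1] cursor@46
After 5 (insert_before(25)): list=[25, 46, 6, 1] cursor@46

Answer: 46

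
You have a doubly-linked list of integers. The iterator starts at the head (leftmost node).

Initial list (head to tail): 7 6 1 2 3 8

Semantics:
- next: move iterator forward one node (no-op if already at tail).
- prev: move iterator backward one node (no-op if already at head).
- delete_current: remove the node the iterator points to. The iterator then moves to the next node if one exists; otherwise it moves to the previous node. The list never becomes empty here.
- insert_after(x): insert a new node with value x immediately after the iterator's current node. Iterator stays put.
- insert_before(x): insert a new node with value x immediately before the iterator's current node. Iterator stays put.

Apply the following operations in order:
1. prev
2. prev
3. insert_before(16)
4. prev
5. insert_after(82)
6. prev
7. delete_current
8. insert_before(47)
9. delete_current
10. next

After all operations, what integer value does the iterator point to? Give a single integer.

After 1 (prev): list=[7, 6, 1, 2, 3, 8] cursor@7
After 2 (prev): list=[7, 6, 1, 2, 3, 8] cursor@7
After 3 (insert_before(16)): list=[16, 7, 6, 1, 2, 3, 8] cursor@7
After 4 (prev): list=[16, 7, 6, 1, 2, 3, 8] cursor@16
After 5 (insert_after(82)): list=[16, 82, 7, 6, 1, 2, 3, 8] cursor@16
After 6 (prev): list=[16, 82, 7, 6, 1, 2, 3, 8] cursor@16
After 7 (delete_current): list=[82, 7, 6, 1, 2, 3, 8] cursor@82
After 8 (insert_before(47)): list=[47, 82, 7, 6, 1, 2, 3, 8] cursor@82
After 9 (delete_current): list=[47, 7, 6, 1, 2, 3, 8] cursor@7
After 10 (next): list=[47, 7, 6, 1, 2, 3, 8] cursor@6

Answer: 6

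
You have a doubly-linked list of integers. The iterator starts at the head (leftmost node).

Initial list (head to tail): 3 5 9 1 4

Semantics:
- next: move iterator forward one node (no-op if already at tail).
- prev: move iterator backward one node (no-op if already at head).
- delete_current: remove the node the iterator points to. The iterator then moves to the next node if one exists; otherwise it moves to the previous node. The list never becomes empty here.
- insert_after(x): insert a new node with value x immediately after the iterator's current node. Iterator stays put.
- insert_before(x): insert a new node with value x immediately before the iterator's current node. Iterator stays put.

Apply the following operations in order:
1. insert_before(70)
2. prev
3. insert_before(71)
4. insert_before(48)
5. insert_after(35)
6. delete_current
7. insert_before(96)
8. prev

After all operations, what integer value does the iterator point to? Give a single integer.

Answer: 96

Derivation:
After 1 (insert_before(70)): list=[70, 3, 5, 9, 1, 4] cursor@3
After 2 (prev): list=[70, 3, 5, 9, 1, 4] cursor@70
After 3 (insert_before(71)): list=[71, 70, 3, 5, 9, 1, 4] cursor@70
After 4 (insert_before(48)): list=[71, 48, 70, 3, 5, 9, 1, 4] cursor@70
After 5 (insert_after(35)): list=[71, 48, 70, 35, 3, 5, 9, 1, 4] cursor@70
After 6 (delete_current): list=[71, 48, 35, 3, 5, 9, 1, 4] cursor@35
After 7 (insert_before(96)): list=[71, 48, 96, 35, 3, 5, 9, 1, 4] cursor@35
After 8 (prev): list=[71, 48, 96, 35, 3, 5, 9, 1, 4] cursor@96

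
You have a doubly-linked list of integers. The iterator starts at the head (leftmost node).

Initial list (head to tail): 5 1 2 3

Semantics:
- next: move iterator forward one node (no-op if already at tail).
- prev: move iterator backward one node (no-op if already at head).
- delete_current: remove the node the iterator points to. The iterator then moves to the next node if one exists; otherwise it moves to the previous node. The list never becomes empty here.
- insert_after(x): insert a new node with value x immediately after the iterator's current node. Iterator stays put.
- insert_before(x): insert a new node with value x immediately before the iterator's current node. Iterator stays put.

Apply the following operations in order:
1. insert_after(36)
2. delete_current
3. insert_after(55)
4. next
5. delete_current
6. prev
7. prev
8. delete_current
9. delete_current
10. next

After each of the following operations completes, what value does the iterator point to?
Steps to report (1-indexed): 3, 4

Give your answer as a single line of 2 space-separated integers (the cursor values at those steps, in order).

Answer: 36 55

Derivation:
After 1 (insert_after(36)): list=[5, 36, 1, 2, 3] cursor@5
After 2 (delete_current): list=[36, 1, 2, 3] cursor@36
After 3 (insert_after(55)): list=[36, 55, 1, 2, 3] cursor@36
After 4 (next): list=[36, 55, 1, 2, 3] cursor@55
After 5 (delete_current): list=[36, 1, 2, 3] cursor@1
After 6 (prev): list=[36, 1, 2, 3] cursor@36
After 7 (prev): list=[36, 1, 2, 3] cursor@36
After 8 (delete_current): list=[1, 2, 3] cursor@1
After 9 (delete_current): list=[2, 3] cursor@2
After 10 (next): list=[2, 3] cursor@3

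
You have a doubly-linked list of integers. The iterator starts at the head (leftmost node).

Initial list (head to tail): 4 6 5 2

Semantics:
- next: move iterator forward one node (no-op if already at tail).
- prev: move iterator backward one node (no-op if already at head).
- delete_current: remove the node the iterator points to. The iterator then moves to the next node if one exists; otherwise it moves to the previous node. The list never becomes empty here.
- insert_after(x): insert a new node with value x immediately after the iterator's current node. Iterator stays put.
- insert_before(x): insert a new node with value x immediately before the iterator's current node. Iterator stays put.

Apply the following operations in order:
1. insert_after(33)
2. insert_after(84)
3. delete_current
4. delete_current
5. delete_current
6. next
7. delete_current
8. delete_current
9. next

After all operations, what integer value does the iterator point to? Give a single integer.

After 1 (insert_after(33)): list=[4, 33, 6, 5, 2] cursor@4
After 2 (insert_after(84)): list=[4, 84, 33, 6, 5, 2] cursor@4
After 3 (delete_current): list=[84, 33, 6, 5, 2] cursor@84
After 4 (delete_current): list=[33, 6, 5, 2] cursor@33
After 5 (delete_current): list=[6, 5, 2] cursor@6
After 6 (next): list=[6, 5, 2] cursor@5
After 7 (delete_current): list=[6, 2] cursor@2
After 8 (delete_current): list=[6] cursor@6
After 9 (next): list=[6] cursor@6

Answer: 6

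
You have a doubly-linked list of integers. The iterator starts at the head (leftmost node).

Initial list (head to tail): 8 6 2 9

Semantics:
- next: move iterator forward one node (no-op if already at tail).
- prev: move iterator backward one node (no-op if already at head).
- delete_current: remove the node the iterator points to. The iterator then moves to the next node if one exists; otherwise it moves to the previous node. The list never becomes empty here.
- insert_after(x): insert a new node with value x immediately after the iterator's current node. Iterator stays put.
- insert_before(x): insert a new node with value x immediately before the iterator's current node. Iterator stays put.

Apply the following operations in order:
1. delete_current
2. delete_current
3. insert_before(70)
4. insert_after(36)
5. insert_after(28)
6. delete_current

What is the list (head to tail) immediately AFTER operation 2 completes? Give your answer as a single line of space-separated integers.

Answer: 2 9

Derivation:
After 1 (delete_current): list=[6, 2, 9] cursor@6
After 2 (delete_current): list=[2, 9] cursor@2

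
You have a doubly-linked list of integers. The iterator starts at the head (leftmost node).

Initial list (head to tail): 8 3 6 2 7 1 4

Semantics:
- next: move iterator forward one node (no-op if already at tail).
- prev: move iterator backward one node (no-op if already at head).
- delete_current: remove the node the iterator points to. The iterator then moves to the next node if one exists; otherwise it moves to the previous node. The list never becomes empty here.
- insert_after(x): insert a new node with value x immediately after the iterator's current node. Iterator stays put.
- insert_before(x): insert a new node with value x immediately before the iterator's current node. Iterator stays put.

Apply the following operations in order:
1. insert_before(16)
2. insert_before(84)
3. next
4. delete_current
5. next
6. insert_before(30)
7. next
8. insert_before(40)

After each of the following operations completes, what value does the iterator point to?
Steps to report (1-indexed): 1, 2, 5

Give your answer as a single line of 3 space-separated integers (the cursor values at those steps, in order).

Answer: 8 8 2

Derivation:
After 1 (insert_before(16)): list=[16, 8, 3, 6, 2, 7, 1, 4] cursor@8
After 2 (insert_before(84)): list=[16, 84, 8, 3, 6, 2, 7, 1, 4] cursor@8
After 3 (next): list=[16, 84, 8, 3, 6, 2, 7, 1, 4] cursor@3
After 4 (delete_current): list=[16, 84, 8, 6, 2, 7, 1, 4] cursor@6
After 5 (next): list=[16, 84, 8, 6, 2, 7, 1, 4] cursor@2
After 6 (insert_before(30)): list=[16, 84, 8, 6, 30, 2, 7, 1, 4] cursor@2
After 7 (next): list=[16, 84, 8, 6, 30, 2, 7, 1, 4] cursor@7
After 8 (insert_before(40)): list=[16, 84, 8, 6, 30, 2, 40, 7, 1, 4] cursor@7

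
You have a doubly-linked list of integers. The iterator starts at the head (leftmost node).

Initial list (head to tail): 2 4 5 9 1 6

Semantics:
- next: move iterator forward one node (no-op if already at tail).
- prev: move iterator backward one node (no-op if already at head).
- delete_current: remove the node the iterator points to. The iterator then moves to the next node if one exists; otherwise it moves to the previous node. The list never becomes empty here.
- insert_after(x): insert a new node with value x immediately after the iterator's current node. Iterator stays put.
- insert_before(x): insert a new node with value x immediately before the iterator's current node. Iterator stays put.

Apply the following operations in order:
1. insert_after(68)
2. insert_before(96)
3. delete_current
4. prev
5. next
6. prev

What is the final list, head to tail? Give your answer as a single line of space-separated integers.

After 1 (insert_after(68)): list=[2, 68, 4, 5, 9, 1, 6] cursor@2
After 2 (insert_before(96)): list=[96, 2, 68, 4, 5, 9, 1, 6] cursor@2
After 3 (delete_current): list=[96, 68, 4, 5, 9, 1, 6] cursor@68
After 4 (prev): list=[96, 68, 4, 5, 9, 1, 6] cursor@96
After 5 (next): list=[96, 68, 4, 5, 9, 1, 6] cursor@68
After 6 (prev): list=[96, 68, 4, 5, 9, 1, 6] cursor@96

Answer: 96 68 4 5 9 1 6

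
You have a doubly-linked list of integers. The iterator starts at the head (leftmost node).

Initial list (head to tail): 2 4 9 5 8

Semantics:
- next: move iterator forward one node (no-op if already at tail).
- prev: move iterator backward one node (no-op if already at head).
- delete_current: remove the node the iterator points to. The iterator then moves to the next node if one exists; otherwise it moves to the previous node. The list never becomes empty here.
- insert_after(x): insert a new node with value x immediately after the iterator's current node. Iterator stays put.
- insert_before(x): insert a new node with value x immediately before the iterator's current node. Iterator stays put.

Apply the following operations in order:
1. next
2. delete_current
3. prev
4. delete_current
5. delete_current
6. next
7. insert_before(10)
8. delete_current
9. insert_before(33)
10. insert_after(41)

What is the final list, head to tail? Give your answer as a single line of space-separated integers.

Answer: 5 33 10 41

Derivation:
After 1 (next): list=[2, 4, 9, 5, 8] cursor@4
After 2 (delete_current): list=[2, 9, 5, 8] cursor@9
After 3 (prev): list=[2, 9, 5, 8] cursor@2
After 4 (delete_current): list=[9, 5, 8] cursor@9
After 5 (delete_current): list=[5, 8] cursor@5
After 6 (next): list=[5, 8] cursor@8
After 7 (insert_before(10)): list=[5, 10, 8] cursor@8
After 8 (delete_current): list=[5, 10] cursor@10
After 9 (insert_before(33)): list=[5, 33, 10] cursor@10
After 10 (insert_after(41)): list=[5, 33, 10, 41] cursor@10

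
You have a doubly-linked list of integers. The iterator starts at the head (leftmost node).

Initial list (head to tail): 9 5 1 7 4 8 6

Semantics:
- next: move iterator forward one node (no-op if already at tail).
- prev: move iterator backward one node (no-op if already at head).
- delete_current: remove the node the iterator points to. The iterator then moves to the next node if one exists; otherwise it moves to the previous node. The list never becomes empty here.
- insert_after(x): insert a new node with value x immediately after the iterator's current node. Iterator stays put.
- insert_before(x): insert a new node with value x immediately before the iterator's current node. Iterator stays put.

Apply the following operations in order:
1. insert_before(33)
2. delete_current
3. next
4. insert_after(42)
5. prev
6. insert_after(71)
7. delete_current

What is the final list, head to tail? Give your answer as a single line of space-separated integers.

Answer: 33 71 1 42 7 4 8 6

Derivation:
After 1 (insert_before(33)): list=[33, 9, 5, 1, 7, 4, 8, 6] cursor@9
After 2 (delete_current): list=[33, 5, 1, 7, 4, 8, 6] cursor@5
After 3 (next): list=[33, 5, 1, 7, 4, 8, 6] cursor@1
After 4 (insert_after(42)): list=[33, 5, 1, 42, 7, 4, 8, 6] cursor@1
After 5 (prev): list=[33, 5, 1, 42, 7, 4, 8, 6] cursor@5
After 6 (insert_after(71)): list=[33, 5, 71, 1, 42, 7, 4, 8, 6] cursor@5
After 7 (delete_current): list=[33, 71, 1, 42, 7, 4, 8, 6] cursor@71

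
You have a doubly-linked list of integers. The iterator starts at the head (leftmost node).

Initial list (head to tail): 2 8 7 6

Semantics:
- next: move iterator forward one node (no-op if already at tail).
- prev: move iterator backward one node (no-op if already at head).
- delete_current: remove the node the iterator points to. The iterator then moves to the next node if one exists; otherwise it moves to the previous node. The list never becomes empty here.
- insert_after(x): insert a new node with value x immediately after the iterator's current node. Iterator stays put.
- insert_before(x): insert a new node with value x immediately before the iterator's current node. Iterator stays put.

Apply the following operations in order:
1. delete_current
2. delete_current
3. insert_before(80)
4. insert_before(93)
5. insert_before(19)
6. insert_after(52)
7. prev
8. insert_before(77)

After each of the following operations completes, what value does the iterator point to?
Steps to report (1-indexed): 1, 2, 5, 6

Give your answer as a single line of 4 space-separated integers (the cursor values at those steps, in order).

After 1 (delete_current): list=[8, 7, 6] cursor@8
After 2 (delete_current): list=[7, 6] cursor@7
After 3 (insert_before(80)): list=[80, 7, 6] cursor@7
After 4 (insert_before(93)): list=[80, 93, 7, 6] cursor@7
After 5 (insert_before(19)): list=[80, 93, 19, 7, 6] cursor@7
After 6 (insert_after(52)): list=[80, 93, 19, 7, 52, 6] cursor@7
After 7 (prev): list=[80, 93, 19, 7, 52, 6] cursor@19
After 8 (insert_before(77)): list=[80, 93, 77, 19, 7, 52, 6] cursor@19

Answer: 8 7 7 7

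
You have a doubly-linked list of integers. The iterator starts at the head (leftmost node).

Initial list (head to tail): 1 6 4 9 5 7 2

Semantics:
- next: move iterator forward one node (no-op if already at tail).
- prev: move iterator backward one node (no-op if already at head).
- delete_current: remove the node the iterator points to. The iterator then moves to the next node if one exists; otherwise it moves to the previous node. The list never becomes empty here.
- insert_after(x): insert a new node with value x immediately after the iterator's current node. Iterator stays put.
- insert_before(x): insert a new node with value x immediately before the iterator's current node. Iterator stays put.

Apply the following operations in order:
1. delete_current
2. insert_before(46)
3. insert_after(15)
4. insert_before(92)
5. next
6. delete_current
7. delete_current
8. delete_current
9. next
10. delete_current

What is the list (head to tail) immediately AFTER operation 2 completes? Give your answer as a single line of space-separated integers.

After 1 (delete_current): list=[6, 4, 9, 5, 7, 2] cursor@6
After 2 (insert_before(46)): list=[46, 6, 4, 9, 5, 7, 2] cursor@6

Answer: 46 6 4 9 5 7 2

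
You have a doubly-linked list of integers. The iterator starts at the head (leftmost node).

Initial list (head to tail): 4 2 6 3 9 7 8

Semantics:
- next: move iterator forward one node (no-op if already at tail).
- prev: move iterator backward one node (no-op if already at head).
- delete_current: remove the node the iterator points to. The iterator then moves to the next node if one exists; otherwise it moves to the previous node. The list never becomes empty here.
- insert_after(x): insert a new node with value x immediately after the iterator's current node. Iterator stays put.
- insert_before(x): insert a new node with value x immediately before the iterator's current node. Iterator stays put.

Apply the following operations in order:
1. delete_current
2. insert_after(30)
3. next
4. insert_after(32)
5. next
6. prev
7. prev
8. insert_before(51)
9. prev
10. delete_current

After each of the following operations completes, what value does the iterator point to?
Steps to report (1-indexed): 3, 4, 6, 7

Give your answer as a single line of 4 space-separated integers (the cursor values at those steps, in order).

Answer: 30 30 30 2

Derivation:
After 1 (delete_current): list=[2, 6, 3, 9, 7, 8] cursor@2
After 2 (insert_after(30)): list=[2, 30, 6, 3, 9, 7, 8] cursor@2
After 3 (next): list=[2, 30, 6, 3, 9, 7, 8] cursor@30
After 4 (insert_after(32)): list=[2, 30, 32, 6, 3, 9, 7, 8] cursor@30
After 5 (next): list=[2, 30, 32, 6, 3, 9, 7, 8] cursor@32
After 6 (prev): list=[2, 30, 32, 6, 3, 9, 7, 8] cursor@30
After 7 (prev): list=[2, 30, 32, 6, 3, 9, 7, 8] cursor@2
After 8 (insert_before(51)): list=[51, 2, 30, 32, 6, 3, 9, 7, 8] cursor@2
After 9 (prev): list=[51, 2, 30, 32, 6, 3, 9, 7, 8] cursor@51
After 10 (delete_current): list=[2, 30, 32, 6, 3, 9, 7, 8] cursor@2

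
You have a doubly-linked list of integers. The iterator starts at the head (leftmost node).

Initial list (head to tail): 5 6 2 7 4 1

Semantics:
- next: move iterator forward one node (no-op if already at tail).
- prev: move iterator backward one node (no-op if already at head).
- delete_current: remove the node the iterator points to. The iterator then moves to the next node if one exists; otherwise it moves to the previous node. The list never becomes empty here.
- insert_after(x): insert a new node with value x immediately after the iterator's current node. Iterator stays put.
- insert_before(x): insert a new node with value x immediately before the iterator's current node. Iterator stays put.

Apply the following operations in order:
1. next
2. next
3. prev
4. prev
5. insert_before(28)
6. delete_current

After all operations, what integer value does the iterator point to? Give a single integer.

Answer: 6

Derivation:
After 1 (next): list=[5, 6, 2, 7, 4, 1] cursor@6
After 2 (next): list=[5, 6, 2, 7, 4, 1] cursor@2
After 3 (prev): list=[5, 6, 2, 7, 4, 1] cursor@6
After 4 (prev): list=[5, 6, 2, 7, 4, 1] cursor@5
After 5 (insert_before(28)): list=[28, 5, 6, 2, 7, 4, 1] cursor@5
After 6 (delete_current): list=[28, 6, 2, 7, 4, 1] cursor@6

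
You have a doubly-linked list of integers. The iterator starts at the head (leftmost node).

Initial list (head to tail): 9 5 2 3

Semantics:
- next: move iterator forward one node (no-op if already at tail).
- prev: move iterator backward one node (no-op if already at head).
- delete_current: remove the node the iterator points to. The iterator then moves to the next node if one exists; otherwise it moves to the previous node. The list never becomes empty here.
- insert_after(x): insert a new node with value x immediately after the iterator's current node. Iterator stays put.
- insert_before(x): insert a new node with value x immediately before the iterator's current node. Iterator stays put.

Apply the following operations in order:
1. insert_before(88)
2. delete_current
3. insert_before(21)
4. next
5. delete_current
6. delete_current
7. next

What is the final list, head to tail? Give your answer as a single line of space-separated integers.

Answer: 88 21 5

Derivation:
After 1 (insert_before(88)): list=[88, 9, 5, 2, 3] cursor@9
After 2 (delete_current): list=[88, 5, 2, 3] cursor@5
After 3 (insert_before(21)): list=[88, 21, 5, 2, 3] cursor@5
After 4 (next): list=[88, 21, 5, 2, 3] cursor@2
After 5 (delete_current): list=[88, 21, 5, 3] cursor@3
After 6 (delete_current): list=[88, 21, 5] cursor@5
After 7 (next): list=[88, 21, 5] cursor@5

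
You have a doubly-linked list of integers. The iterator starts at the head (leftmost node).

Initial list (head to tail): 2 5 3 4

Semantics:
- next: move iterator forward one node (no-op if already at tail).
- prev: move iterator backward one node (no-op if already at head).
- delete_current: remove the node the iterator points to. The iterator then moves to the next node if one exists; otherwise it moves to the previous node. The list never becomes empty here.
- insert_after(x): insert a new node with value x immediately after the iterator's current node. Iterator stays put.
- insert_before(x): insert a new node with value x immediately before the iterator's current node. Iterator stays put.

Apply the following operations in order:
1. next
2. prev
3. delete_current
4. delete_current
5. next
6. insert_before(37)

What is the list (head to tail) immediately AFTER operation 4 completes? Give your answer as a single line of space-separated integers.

After 1 (next): list=[2, 5, 3, 4] cursor@5
After 2 (prev): list=[2, 5, 3, 4] cursor@2
After 3 (delete_current): list=[5, 3, 4] cursor@5
After 4 (delete_current): list=[3, 4] cursor@3

Answer: 3 4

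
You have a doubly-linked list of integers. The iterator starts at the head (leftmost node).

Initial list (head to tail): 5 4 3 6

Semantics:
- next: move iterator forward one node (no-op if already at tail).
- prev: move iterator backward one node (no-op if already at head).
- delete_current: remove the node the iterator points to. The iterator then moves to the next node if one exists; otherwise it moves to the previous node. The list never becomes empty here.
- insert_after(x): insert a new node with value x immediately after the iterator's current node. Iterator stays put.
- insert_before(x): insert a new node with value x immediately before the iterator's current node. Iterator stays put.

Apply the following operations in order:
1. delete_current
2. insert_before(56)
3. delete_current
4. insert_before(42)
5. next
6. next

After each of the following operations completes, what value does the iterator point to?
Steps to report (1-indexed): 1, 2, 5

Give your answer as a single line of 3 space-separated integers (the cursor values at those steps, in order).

Answer: 4 4 6

Derivation:
After 1 (delete_current): list=[4, 3, 6] cursor@4
After 2 (insert_before(56)): list=[56, 4, 3, 6] cursor@4
After 3 (delete_current): list=[56, 3, 6] cursor@3
After 4 (insert_before(42)): list=[56, 42, 3, 6] cursor@3
After 5 (next): list=[56, 42, 3, 6] cursor@6
After 6 (next): list=[56, 42, 3, 6] cursor@6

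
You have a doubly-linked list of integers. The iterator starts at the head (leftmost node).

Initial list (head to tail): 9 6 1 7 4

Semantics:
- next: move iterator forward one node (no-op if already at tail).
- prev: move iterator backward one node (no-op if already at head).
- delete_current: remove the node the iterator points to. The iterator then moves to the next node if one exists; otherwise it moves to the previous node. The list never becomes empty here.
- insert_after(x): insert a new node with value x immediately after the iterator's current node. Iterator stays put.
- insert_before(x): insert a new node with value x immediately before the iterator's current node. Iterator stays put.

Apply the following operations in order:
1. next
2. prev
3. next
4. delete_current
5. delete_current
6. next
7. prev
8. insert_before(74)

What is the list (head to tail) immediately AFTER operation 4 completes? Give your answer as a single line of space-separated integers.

Answer: 9 1 7 4

Derivation:
After 1 (next): list=[9, 6, 1, 7, 4] cursor@6
After 2 (prev): list=[9, 6, 1, 7, 4] cursor@9
After 3 (next): list=[9, 6, 1, 7, 4] cursor@6
After 4 (delete_current): list=[9, 1, 7, 4] cursor@1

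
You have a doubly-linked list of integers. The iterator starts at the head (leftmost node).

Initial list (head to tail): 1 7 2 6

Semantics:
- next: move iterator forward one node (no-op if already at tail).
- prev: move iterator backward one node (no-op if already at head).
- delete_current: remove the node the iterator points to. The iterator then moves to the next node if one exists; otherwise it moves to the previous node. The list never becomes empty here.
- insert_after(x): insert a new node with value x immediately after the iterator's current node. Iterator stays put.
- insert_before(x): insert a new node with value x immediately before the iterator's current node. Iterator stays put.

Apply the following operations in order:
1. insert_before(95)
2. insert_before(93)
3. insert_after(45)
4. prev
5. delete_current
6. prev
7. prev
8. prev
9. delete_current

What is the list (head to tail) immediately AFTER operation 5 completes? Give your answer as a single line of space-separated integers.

After 1 (insert_before(95)): list=[95, 1, 7, 2, 6] cursor@1
After 2 (insert_before(93)): list=[95, 93, 1, 7, 2, 6] cursor@1
After 3 (insert_after(45)): list=[95, 93, 1, 45, 7, 2, 6] cursor@1
After 4 (prev): list=[95, 93, 1, 45, 7, 2, 6] cursor@93
After 5 (delete_current): list=[95, 1, 45, 7, 2, 6] cursor@1

Answer: 95 1 45 7 2 6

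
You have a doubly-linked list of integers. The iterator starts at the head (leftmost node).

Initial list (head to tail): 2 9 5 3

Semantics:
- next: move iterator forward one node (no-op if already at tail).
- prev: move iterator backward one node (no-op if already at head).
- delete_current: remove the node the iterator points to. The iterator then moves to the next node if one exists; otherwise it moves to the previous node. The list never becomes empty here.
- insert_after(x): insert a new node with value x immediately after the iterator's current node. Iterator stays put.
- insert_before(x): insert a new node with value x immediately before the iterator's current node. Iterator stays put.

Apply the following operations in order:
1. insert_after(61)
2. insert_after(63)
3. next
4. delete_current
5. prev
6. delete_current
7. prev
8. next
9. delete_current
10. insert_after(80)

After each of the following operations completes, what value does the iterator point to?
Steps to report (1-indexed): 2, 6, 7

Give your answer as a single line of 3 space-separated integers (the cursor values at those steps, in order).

After 1 (insert_after(61)): list=[2, 61, 9, 5, 3] cursor@2
After 2 (insert_after(63)): list=[2, 63, 61, 9, 5, 3] cursor@2
After 3 (next): list=[2, 63, 61, 9, 5, 3] cursor@63
After 4 (delete_current): list=[2, 61, 9, 5, 3] cursor@61
After 5 (prev): list=[2, 61, 9, 5, 3] cursor@2
After 6 (delete_current): list=[61, 9, 5, 3] cursor@61
After 7 (prev): list=[61, 9, 5, 3] cursor@61
After 8 (next): list=[61, 9, 5, 3] cursor@9
After 9 (delete_current): list=[61, 5, 3] cursor@5
After 10 (insert_after(80)): list=[61, 5, 80, 3] cursor@5

Answer: 2 61 61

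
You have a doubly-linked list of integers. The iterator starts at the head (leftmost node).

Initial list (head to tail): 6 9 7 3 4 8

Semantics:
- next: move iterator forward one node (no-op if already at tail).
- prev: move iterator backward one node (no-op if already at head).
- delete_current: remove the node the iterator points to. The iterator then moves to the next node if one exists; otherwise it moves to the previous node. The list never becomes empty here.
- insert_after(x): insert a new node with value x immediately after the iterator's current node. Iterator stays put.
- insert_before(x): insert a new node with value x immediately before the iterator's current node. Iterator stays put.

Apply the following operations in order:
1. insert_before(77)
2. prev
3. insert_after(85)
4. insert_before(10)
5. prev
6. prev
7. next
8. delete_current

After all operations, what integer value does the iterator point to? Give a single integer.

Answer: 85

Derivation:
After 1 (insert_before(77)): list=[77, 6, 9, 7, 3, 4, 8] cursor@6
After 2 (prev): list=[77, 6, 9, 7, 3, 4, 8] cursor@77
After 3 (insert_after(85)): list=[77, 85, 6, 9, 7, 3, 4, 8] cursor@77
After 4 (insert_before(10)): list=[10, 77, 85, 6, 9, 7, 3, 4, 8] cursor@77
After 5 (prev): list=[10, 77, 85, 6, 9, 7, 3, 4, 8] cursor@10
After 6 (prev): list=[10, 77, 85, 6, 9, 7, 3, 4, 8] cursor@10
After 7 (next): list=[10, 77, 85, 6, 9, 7, 3, 4, 8] cursor@77
After 8 (delete_current): list=[10, 85, 6, 9, 7, 3, 4, 8] cursor@85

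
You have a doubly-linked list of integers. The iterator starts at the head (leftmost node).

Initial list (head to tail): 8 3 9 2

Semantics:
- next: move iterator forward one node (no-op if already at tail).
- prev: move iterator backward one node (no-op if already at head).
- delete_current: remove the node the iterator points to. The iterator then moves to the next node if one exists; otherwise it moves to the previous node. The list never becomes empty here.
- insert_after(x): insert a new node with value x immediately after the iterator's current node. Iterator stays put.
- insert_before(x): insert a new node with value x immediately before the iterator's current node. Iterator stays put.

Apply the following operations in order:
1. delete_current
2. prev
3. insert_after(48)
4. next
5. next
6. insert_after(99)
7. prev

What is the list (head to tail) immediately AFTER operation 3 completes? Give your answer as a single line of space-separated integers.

Answer: 3 48 9 2

Derivation:
After 1 (delete_current): list=[3, 9, 2] cursor@3
After 2 (prev): list=[3, 9, 2] cursor@3
After 3 (insert_after(48)): list=[3, 48, 9, 2] cursor@3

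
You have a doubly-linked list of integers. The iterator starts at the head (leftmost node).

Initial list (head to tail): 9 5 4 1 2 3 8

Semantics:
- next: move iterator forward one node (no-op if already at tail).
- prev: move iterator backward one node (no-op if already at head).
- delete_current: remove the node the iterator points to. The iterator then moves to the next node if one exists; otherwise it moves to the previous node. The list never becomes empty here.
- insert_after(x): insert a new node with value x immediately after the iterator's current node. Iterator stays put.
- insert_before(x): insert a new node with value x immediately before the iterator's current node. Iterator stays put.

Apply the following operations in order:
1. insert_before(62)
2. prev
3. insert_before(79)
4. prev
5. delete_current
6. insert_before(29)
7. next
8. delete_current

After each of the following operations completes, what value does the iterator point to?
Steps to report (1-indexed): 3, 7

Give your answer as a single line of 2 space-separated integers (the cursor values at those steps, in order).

After 1 (insert_before(62)): list=[62, 9, 5, 4, 1, 2, 3, 8] cursor@9
After 2 (prev): list=[62, 9, 5, 4, 1, 2, 3, 8] cursor@62
After 3 (insert_before(79)): list=[79, 62, 9, 5, 4, 1, 2, 3, 8] cursor@62
After 4 (prev): list=[79, 62, 9, 5, 4, 1, 2, 3, 8] cursor@79
After 5 (delete_current): list=[62, 9, 5, 4, 1, 2, 3, 8] cursor@62
After 6 (insert_before(29)): list=[29, 62, 9, 5, 4, 1, 2, 3, 8] cursor@62
After 7 (next): list=[29, 62, 9, 5, 4, 1, 2, 3, 8] cursor@9
After 8 (delete_current): list=[29, 62, 5, 4, 1, 2, 3, 8] cursor@5

Answer: 62 9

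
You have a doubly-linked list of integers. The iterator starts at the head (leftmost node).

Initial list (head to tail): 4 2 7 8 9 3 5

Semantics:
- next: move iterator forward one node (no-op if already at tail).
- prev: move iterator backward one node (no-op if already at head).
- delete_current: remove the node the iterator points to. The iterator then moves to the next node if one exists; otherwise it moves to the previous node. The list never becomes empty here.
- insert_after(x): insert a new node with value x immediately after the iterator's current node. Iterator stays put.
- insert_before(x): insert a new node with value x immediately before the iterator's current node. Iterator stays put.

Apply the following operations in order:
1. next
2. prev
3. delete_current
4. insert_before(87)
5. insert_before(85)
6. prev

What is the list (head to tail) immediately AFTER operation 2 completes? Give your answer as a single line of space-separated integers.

Answer: 4 2 7 8 9 3 5

Derivation:
After 1 (next): list=[4, 2, 7, 8, 9, 3, 5] cursor@2
After 2 (prev): list=[4, 2, 7, 8, 9, 3, 5] cursor@4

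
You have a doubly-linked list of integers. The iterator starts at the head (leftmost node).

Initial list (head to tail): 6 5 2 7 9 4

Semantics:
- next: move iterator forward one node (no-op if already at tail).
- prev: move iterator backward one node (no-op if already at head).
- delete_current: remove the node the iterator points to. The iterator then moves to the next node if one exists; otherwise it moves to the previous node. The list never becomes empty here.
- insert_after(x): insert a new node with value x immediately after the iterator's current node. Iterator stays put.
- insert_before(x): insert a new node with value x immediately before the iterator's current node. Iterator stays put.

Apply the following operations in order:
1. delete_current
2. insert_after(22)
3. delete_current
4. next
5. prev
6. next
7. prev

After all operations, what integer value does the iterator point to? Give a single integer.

After 1 (delete_current): list=[5, 2, 7, 9, 4] cursor@5
After 2 (insert_after(22)): list=[5, 22, 2, 7, 9, 4] cursor@5
After 3 (delete_current): list=[22, 2, 7, 9, 4] cursor@22
After 4 (next): list=[22, 2, 7, 9, 4] cursor@2
After 5 (prev): list=[22, 2, 7, 9, 4] cursor@22
After 6 (next): list=[22, 2, 7, 9, 4] cursor@2
After 7 (prev): list=[22, 2, 7, 9, 4] cursor@22

Answer: 22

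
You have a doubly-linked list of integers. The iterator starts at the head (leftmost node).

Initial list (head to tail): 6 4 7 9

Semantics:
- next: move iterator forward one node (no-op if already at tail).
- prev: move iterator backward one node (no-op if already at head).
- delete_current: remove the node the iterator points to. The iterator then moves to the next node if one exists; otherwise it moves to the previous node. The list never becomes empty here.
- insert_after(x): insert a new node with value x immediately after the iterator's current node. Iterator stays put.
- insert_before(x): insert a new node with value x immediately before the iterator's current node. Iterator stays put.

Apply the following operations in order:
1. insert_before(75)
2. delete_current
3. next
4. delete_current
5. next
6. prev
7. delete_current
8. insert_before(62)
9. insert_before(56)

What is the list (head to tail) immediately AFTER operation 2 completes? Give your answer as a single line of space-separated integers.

After 1 (insert_before(75)): list=[75, 6, 4, 7, 9] cursor@6
After 2 (delete_current): list=[75, 4, 7, 9] cursor@4

Answer: 75 4 7 9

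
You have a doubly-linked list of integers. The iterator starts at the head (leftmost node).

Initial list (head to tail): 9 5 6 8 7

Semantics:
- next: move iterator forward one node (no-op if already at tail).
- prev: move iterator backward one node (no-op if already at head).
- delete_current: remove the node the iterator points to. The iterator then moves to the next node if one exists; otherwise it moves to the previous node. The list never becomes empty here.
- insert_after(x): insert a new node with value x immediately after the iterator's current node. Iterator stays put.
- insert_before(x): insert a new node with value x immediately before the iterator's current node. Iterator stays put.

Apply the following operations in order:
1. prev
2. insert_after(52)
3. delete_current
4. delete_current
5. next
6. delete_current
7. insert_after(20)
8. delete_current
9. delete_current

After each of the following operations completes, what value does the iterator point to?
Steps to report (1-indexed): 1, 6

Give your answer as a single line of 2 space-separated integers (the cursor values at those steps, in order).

After 1 (prev): list=[9, 5, 6, 8, 7] cursor@9
After 2 (insert_after(52)): list=[9, 52, 5, 6, 8, 7] cursor@9
After 3 (delete_current): list=[52, 5, 6, 8, 7] cursor@52
After 4 (delete_current): list=[5, 6, 8, 7] cursor@5
After 5 (next): list=[5, 6, 8, 7] cursor@6
After 6 (delete_current): list=[5, 8, 7] cursor@8
After 7 (insert_after(20)): list=[5, 8, 20, 7] cursor@8
After 8 (delete_current): list=[5, 20, 7] cursor@20
After 9 (delete_current): list=[5, 7] cursor@7

Answer: 9 8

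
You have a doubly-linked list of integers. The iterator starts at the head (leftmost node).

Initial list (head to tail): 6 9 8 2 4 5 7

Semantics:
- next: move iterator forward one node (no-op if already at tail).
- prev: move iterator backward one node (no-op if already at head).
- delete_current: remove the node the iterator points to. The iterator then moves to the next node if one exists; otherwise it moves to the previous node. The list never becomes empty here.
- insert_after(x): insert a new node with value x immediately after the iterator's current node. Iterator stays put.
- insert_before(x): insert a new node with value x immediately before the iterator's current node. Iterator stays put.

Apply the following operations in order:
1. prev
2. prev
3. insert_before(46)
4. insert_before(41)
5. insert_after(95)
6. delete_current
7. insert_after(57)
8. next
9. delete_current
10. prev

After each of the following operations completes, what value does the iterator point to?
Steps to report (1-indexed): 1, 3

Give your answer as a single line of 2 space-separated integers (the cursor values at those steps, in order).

Answer: 6 6

Derivation:
After 1 (prev): list=[6, 9, 8, 2, 4, 5, 7] cursor@6
After 2 (prev): list=[6, 9, 8, 2, 4, 5, 7] cursor@6
After 3 (insert_before(46)): list=[46, 6, 9, 8, 2, 4, 5, 7] cursor@6
After 4 (insert_before(41)): list=[46, 41, 6, 9, 8, 2, 4, 5, 7] cursor@6
After 5 (insert_after(95)): list=[46, 41, 6, 95, 9, 8, 2, 4, 5, 7] cursor@6
After 6 (delete_current): list=[46, 41, 95, 9, 8, 2, 4, 5, 7] cursor@95
After 7 (insert_after(57)): list=[46, 41, 95, 57, 9, 8, 2, 4, 5, 7] cursor@95
After 8 (next): list=[46, 41, 95, 57, 9, 8, 2, 4, 5, 7] cursor@57
After 9 (delete_current): list=[46, 41, 95, 9, 8, 2, 4, 5, 7] cursor@9
After 10 (prev): list=[46, 41, 95, 9, 8, 2, 4, 5, 7] cursor@95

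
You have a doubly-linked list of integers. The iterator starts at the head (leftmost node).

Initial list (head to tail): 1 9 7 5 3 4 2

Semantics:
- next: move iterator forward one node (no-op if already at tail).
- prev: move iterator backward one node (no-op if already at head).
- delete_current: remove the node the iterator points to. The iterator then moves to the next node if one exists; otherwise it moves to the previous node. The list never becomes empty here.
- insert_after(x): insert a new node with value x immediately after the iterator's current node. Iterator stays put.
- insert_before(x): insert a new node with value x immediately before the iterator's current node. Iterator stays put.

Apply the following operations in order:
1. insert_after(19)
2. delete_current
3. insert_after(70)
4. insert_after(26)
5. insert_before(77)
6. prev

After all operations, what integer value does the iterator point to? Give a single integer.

After 1 (insert_after(19)): list=[1, 19, 9, 7, 5, 3, 4, 2] cursor@1
After 2 (delete_current): list=[19, 9, 7, 5, 3, 4, 2] cursor@19
After 3 (insert_after(70)): list=[19, 70, 9, 7, 5, 3, 4, 2] cursor@19
After 4 (insert_after(26)): list=[19, 26, 70, 9, 7, 5, 3, 4, 2] cursor@19
After 5 (insert_before(77)): list=[77, 19, 26, 70, 9, 7, 5, 3, 4, 2] cursor@19
After 6 (prev): list=[77, 19, 26, 70, 9, 7, 5, 3, 4, 2] cursor@77

Answer: 77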